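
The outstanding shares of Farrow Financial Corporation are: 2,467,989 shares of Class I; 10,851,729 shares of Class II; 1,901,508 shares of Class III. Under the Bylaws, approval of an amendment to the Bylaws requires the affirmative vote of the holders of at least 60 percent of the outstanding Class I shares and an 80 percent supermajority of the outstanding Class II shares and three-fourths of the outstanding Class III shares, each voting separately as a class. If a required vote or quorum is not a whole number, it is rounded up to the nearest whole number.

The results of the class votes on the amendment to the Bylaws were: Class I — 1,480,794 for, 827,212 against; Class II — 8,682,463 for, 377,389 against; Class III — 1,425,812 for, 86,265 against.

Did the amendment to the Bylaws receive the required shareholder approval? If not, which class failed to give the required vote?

Not approved — the Class III shares did not give the required vote.

Class I: 3/5 of 2467989 = 1480793.40, rounded up to 1480794; 1,480,794 required, 1,480,794 in favor — approved.
Class II: 4/5 of 10851729 = 8681383.20, rounded up to 8681384; 8,681,384 required, 8,682,463 in favor — approved.
Class III: 3/4 of 1901508 = 1426131; 1,426,131 required, 1,425,812 in favor — not approved.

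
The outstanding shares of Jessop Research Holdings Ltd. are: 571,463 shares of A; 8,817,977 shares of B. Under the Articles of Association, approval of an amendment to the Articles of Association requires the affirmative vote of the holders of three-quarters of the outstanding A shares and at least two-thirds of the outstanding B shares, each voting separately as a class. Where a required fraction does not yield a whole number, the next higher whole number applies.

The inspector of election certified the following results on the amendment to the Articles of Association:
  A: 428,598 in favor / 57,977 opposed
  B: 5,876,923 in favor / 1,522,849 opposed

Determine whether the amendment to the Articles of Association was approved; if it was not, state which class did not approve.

Not approved — the B shares did not give the required vote.

A: 3/4 of 571463 = 428597.25, rounded up to 428598; 428,598 required, 428,598 in favor — approved.
B: 2/3 of 8817977 = 5878651.33, rounded up to 5878652; 5,878,652 required, 5,876,923 in favor — not approved.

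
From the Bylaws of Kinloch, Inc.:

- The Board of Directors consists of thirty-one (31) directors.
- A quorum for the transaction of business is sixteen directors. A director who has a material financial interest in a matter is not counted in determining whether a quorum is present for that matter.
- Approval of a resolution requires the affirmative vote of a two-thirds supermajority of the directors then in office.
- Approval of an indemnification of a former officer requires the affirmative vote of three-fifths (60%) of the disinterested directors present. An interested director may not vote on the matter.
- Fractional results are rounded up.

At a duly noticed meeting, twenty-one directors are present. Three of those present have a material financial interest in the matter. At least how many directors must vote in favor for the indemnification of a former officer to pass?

The indemnification of a former officer requires three-fifths of the disinterested directors present (21 − 3 = 18).
3/5 of 18 = 10.80, rounded up to 11.

11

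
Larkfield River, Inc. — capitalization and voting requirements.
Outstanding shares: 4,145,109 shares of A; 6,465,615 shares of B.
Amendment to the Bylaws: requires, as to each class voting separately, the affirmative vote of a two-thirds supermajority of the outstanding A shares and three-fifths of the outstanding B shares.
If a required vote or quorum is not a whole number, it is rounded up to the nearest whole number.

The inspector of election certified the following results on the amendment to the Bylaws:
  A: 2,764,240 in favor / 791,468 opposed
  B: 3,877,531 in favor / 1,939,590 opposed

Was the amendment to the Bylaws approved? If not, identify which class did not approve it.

A: 2/3 of 4145109 = 2763406; 2,763,406 required, 2,764,240 in favor — approved.
B: 3/5 of 6465615 = 3879369; 3,879,369 required, 3,877,531 in favor — not approved.

Not approved — the B shares did not give the required vote.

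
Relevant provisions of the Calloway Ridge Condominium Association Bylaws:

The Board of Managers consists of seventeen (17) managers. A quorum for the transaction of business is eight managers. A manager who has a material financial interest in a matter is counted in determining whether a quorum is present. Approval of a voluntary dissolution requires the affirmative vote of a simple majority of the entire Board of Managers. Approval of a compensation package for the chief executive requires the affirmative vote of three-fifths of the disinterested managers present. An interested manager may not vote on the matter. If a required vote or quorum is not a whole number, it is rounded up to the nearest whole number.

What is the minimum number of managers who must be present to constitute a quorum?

8

The quorum is fixed at 8.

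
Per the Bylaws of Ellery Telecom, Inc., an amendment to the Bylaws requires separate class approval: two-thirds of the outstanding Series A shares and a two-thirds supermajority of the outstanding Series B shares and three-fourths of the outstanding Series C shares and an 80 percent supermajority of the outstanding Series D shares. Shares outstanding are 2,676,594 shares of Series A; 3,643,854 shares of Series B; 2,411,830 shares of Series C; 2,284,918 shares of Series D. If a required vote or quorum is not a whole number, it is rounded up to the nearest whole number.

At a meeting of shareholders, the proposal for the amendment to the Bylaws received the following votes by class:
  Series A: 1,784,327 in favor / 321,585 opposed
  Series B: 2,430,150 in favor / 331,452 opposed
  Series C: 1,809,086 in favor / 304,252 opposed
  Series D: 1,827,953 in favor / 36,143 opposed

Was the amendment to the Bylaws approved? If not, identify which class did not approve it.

Series A: 2/3 of 2676594 = 1784396; 1,784,396 required, 1,784,327 in favor — not approved.
Series B: 2/3 of 3643854 = 2429236; 2,429,236 required, 2,430,150 in favor — approved.
Series C: 3/4 of 2411830 = 1808872.50, rounded up to 1808873; 1,808,873 required, 1,809,086 in favor — approved.
Series D: 4/5 of 2284918 = 1827934.40, rounded up to 1827935; 1,827,935 required, 1,827,953 in favor — approved.

Not approved — the Series A shares did not give the required vote.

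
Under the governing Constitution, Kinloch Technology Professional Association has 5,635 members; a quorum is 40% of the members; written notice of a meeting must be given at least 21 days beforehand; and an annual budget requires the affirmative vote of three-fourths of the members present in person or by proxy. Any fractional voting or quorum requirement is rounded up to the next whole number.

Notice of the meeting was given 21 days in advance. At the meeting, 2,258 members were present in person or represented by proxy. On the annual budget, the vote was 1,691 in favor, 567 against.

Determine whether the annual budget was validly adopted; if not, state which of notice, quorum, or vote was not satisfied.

Invalid — vote requirement not satisfied.

Notice: 21 days given; 21 required. Satisfied.
Quorum: 40% of 5,635 = 2,254; 2,258 present. Satisfied.
Vote: requires three-fourths of those present (2,258); 3/4 of 2258 = 1693.50, rounded up to 1694, so 1,694 needed; 1,691 in favor. Not satisfied.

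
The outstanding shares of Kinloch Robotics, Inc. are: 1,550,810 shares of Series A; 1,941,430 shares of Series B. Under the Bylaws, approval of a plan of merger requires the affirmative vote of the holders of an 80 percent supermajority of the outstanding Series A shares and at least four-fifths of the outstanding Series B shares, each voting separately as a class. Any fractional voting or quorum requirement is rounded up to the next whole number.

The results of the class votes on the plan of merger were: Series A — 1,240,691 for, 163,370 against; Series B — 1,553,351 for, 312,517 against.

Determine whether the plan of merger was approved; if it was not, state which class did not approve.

Series A: 4/5 of 1550810 = 1240648; 1,240,648 required, 1,240,691 in favor — approved.
Series B: 4/5 of 1941430 = 1553144; 1,553,144 required, 1,553,351 in favor — approved.

Approved — every class gave the required vote.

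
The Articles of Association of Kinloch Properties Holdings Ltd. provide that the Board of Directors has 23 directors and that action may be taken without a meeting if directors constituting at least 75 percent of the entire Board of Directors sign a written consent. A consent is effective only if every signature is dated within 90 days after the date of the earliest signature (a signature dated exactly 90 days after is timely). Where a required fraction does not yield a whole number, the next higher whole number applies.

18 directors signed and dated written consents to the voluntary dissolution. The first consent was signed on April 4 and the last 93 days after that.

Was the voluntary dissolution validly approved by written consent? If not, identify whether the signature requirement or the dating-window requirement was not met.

Not effective — dating-window requirement not satisfied.

Signatures required: at least 75 percent of 23 — 3/4 of 23 = 17.25, rounded up to 18, so 18 needed; 18 signed. Sufficient.
Dating window: the latest signature is 93 days after the earliest; the limit is 90 days. Outside the window.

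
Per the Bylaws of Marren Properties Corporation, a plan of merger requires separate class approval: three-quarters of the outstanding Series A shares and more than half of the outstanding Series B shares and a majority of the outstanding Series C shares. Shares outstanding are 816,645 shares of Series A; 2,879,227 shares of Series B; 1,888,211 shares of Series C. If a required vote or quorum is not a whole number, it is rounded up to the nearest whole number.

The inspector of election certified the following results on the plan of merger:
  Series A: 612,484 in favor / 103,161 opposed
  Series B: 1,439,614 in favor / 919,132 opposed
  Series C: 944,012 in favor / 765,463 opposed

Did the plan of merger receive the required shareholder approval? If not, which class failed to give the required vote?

Not approved — the Series C shares did not give the required vote.

Series A: 3/4 of 816645 = 612483.75, rounded up to 612484; 612,484 required, 612,484 in favor — approved.
Series B: a majority of 2879227 is 1439614; 1,439,614 required, 1,439,614 in favor — approved.
Series C: a majority of 1888211 is 944106; 944,106 required, 944,012 in favor — not approved.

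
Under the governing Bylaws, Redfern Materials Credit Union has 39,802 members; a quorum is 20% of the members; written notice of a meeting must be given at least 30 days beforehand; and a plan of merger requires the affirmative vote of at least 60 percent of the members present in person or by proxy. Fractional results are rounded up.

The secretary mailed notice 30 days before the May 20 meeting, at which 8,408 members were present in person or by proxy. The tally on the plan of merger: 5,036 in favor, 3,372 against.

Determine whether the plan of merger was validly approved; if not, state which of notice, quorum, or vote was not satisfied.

Notice: 30 days given; 30 required. Satisfied.
Quorum: 20% of 39,802 = 7,960.40, rounded up to 7,961; 8,408 present. Satisfied.
Vote: requires three-fifths of those present (8,408); 3/5 of 8408 = 5044.80, rounded up to 5045, so 5,045 needed; 5,036 in favor. Not satisfied.

Invalid — vote requirement not satisfied.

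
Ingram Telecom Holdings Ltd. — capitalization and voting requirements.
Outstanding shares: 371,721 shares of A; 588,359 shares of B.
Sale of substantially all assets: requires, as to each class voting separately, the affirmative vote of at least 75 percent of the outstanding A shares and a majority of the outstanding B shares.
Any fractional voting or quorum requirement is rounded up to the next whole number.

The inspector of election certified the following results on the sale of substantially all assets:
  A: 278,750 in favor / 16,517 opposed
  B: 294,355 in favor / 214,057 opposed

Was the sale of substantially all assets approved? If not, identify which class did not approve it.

A: 3/4 of 371721 = 278790.75, rounded up to 278791; 278,791 required, 278,750 in favor — not approved.
B: a majority of 588359 is 294180; 294,180 required, 294,355 in favor — approved.

Not approved — the A shares did not give the required vote.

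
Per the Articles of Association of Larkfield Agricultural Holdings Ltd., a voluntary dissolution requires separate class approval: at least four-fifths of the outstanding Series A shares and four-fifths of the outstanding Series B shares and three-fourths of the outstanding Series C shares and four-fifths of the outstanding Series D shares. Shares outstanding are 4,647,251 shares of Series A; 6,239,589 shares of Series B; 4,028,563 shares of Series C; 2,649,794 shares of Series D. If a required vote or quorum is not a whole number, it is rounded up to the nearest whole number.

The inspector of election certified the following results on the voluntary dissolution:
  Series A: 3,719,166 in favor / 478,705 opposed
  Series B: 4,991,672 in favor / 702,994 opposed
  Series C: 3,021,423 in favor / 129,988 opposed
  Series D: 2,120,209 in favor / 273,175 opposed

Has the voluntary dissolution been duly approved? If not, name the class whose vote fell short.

Series A: 4/5 of 4647251 = 3717800.80, rounded up to 3717801; 3,717,801 required, 3,719,166 in favor — approved.
Series B: 4/5 of 6239589 = 4991671.20, rounded up to 4991672; 4,991,672 required, 4,991,672 in favor — approved.
Series C: 3/4 of 4028563 = 3021422.25, rounded up to 3021423; 3,021,423 required, 3,021,423 in favor — approved.
Series D: 4/5 of 2649794 = 2119835.20, rounded up to 2119836; 2,119,836 required, 2,120,209 in favor — approved.

Approved — every class gave the required vote.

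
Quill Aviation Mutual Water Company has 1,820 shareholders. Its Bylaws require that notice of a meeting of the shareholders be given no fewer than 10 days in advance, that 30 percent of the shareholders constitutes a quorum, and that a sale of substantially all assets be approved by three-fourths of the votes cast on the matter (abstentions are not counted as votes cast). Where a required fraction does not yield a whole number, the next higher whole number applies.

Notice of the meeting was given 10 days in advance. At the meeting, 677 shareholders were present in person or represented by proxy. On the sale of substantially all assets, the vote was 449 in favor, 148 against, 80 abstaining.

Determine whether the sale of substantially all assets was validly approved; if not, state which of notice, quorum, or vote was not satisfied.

Valid — all requirements satisfied.

Notice: 10 days given; 10 required. Satisfied.
Quorum: 30% of 1,820 = 546; 677 present. Satisfied.
Vote: requires three-fourths of the votes cast (677 − 80 abstaining = 597); 3/4 of 597 = 447.75, rounded up to 448, so 448 needed; 449 in favor. Satisfied.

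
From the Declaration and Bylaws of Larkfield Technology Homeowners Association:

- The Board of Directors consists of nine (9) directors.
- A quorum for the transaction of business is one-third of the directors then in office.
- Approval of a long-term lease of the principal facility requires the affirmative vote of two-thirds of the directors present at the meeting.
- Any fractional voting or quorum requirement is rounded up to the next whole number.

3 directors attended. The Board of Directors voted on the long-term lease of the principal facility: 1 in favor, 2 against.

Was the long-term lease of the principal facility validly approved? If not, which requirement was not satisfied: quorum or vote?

Invalid — vote requirement not satisfied.

Quorum: 3 present; quorum is 3. Satisfied.
Vote: the long-term lease of the principal facility requires two-thirds of the directors present (3). 2/3 of 3 = 2, so 2 affirmative votes are needed; 1 voted in favor. Not satisfied.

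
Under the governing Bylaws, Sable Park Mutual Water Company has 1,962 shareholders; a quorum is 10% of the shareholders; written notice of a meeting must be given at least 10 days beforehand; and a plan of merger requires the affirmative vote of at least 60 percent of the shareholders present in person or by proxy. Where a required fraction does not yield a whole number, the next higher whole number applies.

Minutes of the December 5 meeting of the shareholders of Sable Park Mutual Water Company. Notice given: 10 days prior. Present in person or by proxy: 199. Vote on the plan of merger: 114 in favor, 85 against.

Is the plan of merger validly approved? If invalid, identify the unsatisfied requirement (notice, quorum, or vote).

Invalid — vote requirement not satisfied.

Notice: 10 days given; 10 required. Satisfied.
Quorum: 10% of 1,962 = 196.20, rounded up to 197; 199 present. Satisfied.
Vote: requires three-fifths of those present (199); 3/5 of 199 = 119.40, rounded up to 120, so 120 needed; 114 in favor. Not satisfied.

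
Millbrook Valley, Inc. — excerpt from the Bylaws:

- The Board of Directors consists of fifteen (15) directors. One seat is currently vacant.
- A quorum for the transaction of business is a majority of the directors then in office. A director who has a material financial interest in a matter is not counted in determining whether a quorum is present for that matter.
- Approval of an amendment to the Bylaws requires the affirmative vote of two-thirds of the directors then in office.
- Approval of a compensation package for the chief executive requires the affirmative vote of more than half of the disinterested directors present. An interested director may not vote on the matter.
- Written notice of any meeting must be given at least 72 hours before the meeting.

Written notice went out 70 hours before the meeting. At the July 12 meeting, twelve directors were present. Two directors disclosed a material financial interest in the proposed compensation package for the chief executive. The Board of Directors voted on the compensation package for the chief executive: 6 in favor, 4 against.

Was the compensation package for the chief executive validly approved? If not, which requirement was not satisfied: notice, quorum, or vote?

Invalid — notice requirement not satisfied.

Notice: 70 hours given; 72 required (70 < 72). Not satisfied.
Quorum: 12 present, but the 2 interested directors do not count, leaving 10. Quorum is 8. Satisfied.
Vote: the compensation package for the chief executive requires a majority of the disinterested directors present (12 − 2 = 10). A majority of 10 is 6, so 6 affirmative votes are needed; 6 voted in favor. Satisfied.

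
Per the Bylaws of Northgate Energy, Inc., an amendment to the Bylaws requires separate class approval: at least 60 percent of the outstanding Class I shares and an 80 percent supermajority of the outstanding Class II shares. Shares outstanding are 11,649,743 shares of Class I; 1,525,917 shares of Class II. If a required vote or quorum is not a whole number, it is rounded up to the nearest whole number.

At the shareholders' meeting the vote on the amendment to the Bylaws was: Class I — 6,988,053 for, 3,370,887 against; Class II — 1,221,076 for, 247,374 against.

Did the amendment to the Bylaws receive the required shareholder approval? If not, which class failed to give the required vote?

Not approved — the Class I shares did not give the required vote.

Class I: 3/5 of 11649743 = 6989845.80, rounded up to 6989846; 6,989,846 required, 6,988,053 in favor — not approved.
Class II: 4/5 of 1525917 = 1220733.60, rounded up to 1220734; 1,220,734 required, 1,221,076 in favor — approved.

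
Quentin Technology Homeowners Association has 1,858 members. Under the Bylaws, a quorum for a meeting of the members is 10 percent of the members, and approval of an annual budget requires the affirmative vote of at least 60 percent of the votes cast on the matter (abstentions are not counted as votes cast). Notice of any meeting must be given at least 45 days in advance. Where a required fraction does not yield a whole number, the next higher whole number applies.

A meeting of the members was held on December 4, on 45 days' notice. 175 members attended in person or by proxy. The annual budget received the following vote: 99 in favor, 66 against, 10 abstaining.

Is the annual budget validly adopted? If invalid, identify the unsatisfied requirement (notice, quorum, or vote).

Notice: 45 days given; 45 required. Satisfied.
Quorum: 10% of 1,858 = 185.80, rounded up to 186; 175 present. Not satisfied.
Vote: requires three-fifths of the votes cast (175 − 10 abstaining = 165); 3/5 of 165 = 99, so 99 needed; 99 in favor. Satisfied.

Invalid — quorum requirement not satisfied.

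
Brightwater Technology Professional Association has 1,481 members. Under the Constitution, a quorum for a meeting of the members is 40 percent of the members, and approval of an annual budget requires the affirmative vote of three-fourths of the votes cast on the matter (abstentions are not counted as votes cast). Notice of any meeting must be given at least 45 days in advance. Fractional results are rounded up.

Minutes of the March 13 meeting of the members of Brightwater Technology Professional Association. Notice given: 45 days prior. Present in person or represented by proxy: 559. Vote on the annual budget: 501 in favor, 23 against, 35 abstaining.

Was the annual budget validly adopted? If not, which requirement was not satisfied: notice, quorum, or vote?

Notice: 45 days given; 45 required. Satisfied.
Quorum: 40% of 1,481 = 592.40, rounded up to 593; 559 present. Not satisfied.
Vote: requires three-fourths of the votes cast (559 − 35 abstaining = 524); 3/4 of 524 = 393, so 393 needed; 501 in favor. Satisfied.

Invalid — quorum requirement not satisfied.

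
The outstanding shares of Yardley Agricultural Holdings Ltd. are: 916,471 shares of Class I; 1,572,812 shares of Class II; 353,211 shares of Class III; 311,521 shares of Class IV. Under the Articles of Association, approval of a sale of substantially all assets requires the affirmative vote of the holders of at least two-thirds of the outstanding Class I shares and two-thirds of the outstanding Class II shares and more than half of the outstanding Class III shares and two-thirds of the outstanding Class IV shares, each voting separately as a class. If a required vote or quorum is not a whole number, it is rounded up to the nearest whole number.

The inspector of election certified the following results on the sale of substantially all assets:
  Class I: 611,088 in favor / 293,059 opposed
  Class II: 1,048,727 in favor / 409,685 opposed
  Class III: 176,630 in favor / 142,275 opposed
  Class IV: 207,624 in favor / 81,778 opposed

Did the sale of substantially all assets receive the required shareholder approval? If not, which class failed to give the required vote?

Not approved — the Class IV shares did not give the required vote.

Class I: 2/3 of 916471 = 610980.67, rounded up to 610981; 610,981 required, 611,088 in favor — approved.
Class II: 2/3 of 1572812 = 1048541.33, rounded up to 1048542; 1,048,542 required, 1,048,727 in favor — approved.
Class III: a majority of 353211 is 176606; 176,606 required, 176,630 in favor — approved.
Class IV: 2/3 of 311521 = 207680.67, rounded up to 207681; 207,681 required, 207,624 in favor — not approved.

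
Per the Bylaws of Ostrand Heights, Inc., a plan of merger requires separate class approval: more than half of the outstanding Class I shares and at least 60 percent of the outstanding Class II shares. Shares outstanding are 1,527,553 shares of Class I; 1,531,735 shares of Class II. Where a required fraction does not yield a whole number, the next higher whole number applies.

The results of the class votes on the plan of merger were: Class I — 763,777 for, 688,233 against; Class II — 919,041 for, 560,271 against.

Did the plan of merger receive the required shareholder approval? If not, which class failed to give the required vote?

Approved — every class gave the required vote.

Class I: a majority of 1527553 is 763777; 763,777 required, 763,777 in favor — approved.
Class II: 3/5 of 1531735 = 919041; 919,041 required, 919,041 in favor — approved.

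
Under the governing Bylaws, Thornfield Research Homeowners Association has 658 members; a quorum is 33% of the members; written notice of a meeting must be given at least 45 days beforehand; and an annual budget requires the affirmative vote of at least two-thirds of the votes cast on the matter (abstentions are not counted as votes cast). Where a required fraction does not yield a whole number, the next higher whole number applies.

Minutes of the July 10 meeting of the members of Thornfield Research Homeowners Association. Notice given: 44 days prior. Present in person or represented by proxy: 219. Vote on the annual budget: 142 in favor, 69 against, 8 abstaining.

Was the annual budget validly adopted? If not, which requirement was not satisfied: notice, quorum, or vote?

Invalid — notice requirement not satisfied.

Notice: 44 days given; 45 required. Not satisfied.
Quorum: 33% of 658 = 217.14, rounded up to 218; 219 present. Satisfied.
Vote: requires two-thirds of the votes cast (219 − 8 abstaining = 211); 2/3 of 211 = 140.67, rounded up to 141, so 141 needed; 142 in favor. Satisfied.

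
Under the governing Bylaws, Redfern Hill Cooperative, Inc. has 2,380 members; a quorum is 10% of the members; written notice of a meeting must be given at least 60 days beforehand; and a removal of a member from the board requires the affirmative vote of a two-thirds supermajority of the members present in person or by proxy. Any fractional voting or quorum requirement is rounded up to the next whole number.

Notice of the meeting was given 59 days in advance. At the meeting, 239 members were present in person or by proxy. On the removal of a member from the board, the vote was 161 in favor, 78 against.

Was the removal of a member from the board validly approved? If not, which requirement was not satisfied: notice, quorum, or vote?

Notice: 59 days given; 60 required. Not satisfied.
Quorum: 10% of 2,380 = 238; 239 present. Satisfied.
Vote: requires two-thirds of those present (239); 2/3 of 239 = 159.33, rounded up to 160, so 160 needed; 161 in favor. Satisfied.

Invalid — notice requirement not satisfied.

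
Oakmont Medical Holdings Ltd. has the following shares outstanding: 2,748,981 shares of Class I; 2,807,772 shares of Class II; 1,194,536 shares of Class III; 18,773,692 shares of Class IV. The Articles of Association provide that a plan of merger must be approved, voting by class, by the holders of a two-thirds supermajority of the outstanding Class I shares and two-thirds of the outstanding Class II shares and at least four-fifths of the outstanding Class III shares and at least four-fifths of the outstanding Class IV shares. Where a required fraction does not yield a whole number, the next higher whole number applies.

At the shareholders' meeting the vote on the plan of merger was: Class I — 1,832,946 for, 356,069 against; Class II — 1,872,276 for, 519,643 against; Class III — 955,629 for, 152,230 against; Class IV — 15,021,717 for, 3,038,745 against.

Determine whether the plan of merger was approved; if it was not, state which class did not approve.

Class I: 2/3 of 2748981 = 1832654; 1,832,654 required, 1,832,946 in favor — approved.
Class II: 2/3 of 2807772 = 1871848; 1,871,848 required, 1,872,276 in favor — approved.
Class III: 4/5 of 1194536 = 955628.80, rounded up to 955629; 955,629 required, 955,629 in favor — approved.
Class IV: 4/5 of 18773692 = 15018953.60, rounded up to 15018954; 15,018,954 required, 15,021,717 in favor — approved.

Approved — every class gave the required vote.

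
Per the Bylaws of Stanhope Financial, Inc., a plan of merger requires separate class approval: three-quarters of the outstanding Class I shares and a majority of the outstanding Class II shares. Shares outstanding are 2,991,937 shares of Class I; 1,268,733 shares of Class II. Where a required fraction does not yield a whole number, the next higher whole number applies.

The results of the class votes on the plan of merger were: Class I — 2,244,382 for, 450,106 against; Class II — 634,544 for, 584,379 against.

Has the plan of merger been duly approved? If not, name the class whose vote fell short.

Approved — every class gave the required vote.

Class I: 3/4 of 2991937 = 2243952.75, rounded up to 2243953; 2,243,953 required, 2,244,382 in favor — approved.
Class II: a majority of 1268733 is 634367; 634,367 required, 634,544 in favor — approved.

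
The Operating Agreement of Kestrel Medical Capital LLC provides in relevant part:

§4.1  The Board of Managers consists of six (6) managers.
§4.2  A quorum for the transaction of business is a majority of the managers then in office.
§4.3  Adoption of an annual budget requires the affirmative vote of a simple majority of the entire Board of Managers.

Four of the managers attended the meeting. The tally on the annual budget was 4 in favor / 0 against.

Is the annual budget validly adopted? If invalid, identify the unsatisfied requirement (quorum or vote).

Valid — all requirements satisfied.

Quorum: 4 present; quorum is 4. Satisfied.
Vote: the annual budget requires a majority of the entire Board of Managers (6). A majority of 6 is 4, so 4 affirmative votes are needed; 4 voted in favor. Satisfied.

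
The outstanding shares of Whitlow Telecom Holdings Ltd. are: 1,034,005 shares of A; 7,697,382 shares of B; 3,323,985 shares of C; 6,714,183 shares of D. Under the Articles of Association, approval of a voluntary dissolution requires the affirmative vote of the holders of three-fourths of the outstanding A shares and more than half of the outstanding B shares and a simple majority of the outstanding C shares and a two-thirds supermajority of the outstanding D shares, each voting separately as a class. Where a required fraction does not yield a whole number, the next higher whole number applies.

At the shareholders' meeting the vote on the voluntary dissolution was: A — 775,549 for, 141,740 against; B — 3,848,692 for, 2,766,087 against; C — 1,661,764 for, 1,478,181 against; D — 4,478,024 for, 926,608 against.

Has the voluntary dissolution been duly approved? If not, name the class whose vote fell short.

Not approved — the C shares did not give the required vote.

A: 3/4 of 1034005 = 775503.75, rounded up to 775504; 775,504 required, 775,549 in favor — approved.
B: a majority of 7697382 is 3848692; 3,848,692 required, 3,848,692 in favor — approved.
C: a majority of 3323985 is 1661993; 1,661,993 required, 1,661,764 in favor — not approved.
D: 2/3 of 6714183 = 4476122; 4,476,122 required, 4,478,024 in favor — approved.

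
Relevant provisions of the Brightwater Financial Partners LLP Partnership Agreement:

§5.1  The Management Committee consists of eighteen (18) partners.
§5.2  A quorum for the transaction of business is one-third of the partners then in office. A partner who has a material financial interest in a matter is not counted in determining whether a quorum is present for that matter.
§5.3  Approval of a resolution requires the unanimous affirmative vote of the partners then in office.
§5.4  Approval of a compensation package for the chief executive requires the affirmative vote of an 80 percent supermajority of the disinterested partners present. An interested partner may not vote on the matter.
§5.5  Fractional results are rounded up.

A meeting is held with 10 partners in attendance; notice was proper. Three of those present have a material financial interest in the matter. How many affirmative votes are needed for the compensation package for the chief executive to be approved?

6

The compensation package for the chief executive requires four-fifths of the disinterested partners present (10 − 3 = 7).
4/5 of 7 = 5.60, rounded up to 6.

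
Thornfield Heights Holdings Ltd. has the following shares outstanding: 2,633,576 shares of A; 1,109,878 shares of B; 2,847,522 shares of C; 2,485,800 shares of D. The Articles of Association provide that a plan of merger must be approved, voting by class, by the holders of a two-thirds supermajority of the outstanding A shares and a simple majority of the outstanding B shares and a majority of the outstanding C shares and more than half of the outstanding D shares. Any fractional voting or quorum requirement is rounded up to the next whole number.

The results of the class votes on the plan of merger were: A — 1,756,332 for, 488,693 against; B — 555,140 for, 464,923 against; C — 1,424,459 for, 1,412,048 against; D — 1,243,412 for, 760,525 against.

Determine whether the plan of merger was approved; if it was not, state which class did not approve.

Approved — every class gave the required vote.

A: 2/3 of 2633576 = 1755717.33, rounded up to 1755718; 1,755,718 required, 1,756,332 in favor — approved.
B: a majority of 1109878 is 554940; 554,940 required, 555,140 in favor — approved.
C: a majority of 2847522 is 1423762; 1,423,762 required, 1,424,459 in favor — approved.
D: a majority of 2485800 is 1242901; 1,242,901 required, 1,243,412 in favor — approved.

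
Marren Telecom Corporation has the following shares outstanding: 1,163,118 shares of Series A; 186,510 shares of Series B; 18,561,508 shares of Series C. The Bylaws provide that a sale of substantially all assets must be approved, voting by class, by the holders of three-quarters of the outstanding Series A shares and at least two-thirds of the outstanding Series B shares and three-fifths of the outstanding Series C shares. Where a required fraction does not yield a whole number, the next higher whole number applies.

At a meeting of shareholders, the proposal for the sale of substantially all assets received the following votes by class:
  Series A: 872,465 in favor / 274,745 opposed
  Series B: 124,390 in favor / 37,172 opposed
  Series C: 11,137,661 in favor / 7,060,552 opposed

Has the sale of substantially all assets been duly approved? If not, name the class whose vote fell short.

Series A: 3/4 of 1163118 = 872338.50, rounded up to 872339; 872,339 required, 872,465 in favor — approved.
Series B: 2/3 of 186510 = 124340; 124,340 required, 124,390 in favor — approved.
Series C: 3/5 of 18561508 = 11136904.80, rounded up to 11136905; 11,136,905 required, 11,137,661 in favor — approved.

Approved — every class gave the required vote.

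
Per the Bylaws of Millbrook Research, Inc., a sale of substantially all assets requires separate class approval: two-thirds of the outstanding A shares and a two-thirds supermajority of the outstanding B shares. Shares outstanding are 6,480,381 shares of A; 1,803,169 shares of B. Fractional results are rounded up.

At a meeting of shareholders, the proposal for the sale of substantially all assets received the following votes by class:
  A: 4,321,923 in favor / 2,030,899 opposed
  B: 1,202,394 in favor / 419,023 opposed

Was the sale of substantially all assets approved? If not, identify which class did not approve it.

A: 2/3 of 6480381 = 4320254; 4,320,254 required, 4,321,923 in favor — approved.
B: 2/3 of 1803169 = 1202112.67, rounded up to 1202113; 1,202,113 required, 1,202,394 in favor — approved.

Approved — every class gave the required vote.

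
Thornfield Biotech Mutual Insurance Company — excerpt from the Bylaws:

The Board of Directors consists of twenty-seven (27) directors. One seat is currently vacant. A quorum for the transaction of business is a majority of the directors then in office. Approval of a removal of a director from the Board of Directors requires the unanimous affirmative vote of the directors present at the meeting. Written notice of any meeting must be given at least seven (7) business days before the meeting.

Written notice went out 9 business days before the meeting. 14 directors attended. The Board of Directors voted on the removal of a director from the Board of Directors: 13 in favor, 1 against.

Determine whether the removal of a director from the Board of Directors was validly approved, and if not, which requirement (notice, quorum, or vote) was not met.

Invalid — vote requirement not satisfied.

Notice: 9 business days given; 7 required (9 ≥ 7). Satisfied.
Quorum: 14 present; quorum is 14. Satisfied.
Vote: the removal of a director from the Board of Directors requires the unanimous vote of the directors present (14). Unanimous means all 14, so 14 affirmative votes are needed; 13 voted in favor. Not satisfied.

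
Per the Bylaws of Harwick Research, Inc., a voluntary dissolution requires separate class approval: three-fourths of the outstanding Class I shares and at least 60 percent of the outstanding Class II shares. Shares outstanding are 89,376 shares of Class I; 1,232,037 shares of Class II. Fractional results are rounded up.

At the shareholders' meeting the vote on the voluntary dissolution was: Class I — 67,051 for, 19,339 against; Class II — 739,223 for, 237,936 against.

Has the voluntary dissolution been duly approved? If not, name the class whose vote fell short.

Approved — every class gave the required vote.

Class I: 3/4 of 89376 = 67032; 67,032 required, 67,051 in favor — approved.
Class II: 3/5 of 1232037 = 739222.20, rounded up to 739223; 739,223 required, 739,223 in favor — approved.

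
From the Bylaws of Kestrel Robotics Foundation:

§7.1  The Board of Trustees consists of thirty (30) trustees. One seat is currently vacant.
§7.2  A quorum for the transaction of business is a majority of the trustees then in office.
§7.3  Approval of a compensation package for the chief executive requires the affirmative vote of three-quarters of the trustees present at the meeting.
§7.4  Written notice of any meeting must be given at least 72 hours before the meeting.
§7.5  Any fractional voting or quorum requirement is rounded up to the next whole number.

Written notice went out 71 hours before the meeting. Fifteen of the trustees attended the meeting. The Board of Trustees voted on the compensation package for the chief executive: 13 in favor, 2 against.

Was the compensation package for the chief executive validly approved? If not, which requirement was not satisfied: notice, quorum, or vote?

Invalid — notice requirement not satisfied.

Notice: 71 hours given; 72 required (71 < 72). Not satisfied.
Quorum: 15 present; quorum is 15. Satisfied.
Vote: the compensation package for the chief executive requires three-fourths of the trustees present (15). 3/4 of 15 = 11.25, rounded up to 12, so 12 affirmative votes are needed; 13 voted in favor. Satisfied.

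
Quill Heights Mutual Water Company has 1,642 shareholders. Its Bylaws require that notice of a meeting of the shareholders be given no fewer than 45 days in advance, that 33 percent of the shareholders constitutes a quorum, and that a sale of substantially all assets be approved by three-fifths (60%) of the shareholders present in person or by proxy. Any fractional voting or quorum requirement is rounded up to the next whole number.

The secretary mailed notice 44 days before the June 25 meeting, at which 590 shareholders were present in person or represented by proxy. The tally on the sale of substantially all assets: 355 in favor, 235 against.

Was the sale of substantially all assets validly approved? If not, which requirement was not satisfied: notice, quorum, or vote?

Notice: 44 days given; 45 required. Not satisfied.
Quorum: 33% of 1,642 = 541.86, rounded up to 542; 590 present. Satisfied.
Vote: requires three-fifths of those present (590); 3/5 of 590 = 354, so 354 needed; 355 in favor. Satisfied.

Invalid — notice requirement not satisfied.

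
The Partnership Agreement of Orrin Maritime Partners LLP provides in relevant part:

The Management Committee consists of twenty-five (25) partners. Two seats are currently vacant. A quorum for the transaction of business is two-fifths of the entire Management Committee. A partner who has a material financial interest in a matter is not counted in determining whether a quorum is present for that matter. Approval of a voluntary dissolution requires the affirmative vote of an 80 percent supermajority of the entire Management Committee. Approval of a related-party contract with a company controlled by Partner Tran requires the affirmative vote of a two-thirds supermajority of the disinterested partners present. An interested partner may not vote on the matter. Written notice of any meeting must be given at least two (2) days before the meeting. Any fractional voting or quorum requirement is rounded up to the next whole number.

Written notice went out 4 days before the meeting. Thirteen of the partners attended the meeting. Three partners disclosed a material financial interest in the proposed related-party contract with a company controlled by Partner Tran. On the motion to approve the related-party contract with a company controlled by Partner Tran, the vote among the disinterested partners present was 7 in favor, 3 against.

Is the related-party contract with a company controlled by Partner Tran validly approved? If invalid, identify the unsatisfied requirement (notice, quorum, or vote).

Valid — all requirements satisfied.

Notice: 4 days given; 2 required (4 ≥ 2). Satisfied.
Quorum: 13 present, but the 3 interested partners do not count, leaving 10. Quorum is 10. Satisfied.
Vote: the related-party contract with a company controlled by Partner Tran requires two-thirds of the disinterested partners present (13 − 3 = 10). 2/3 of 10 = 6.67, rounded up to 7, so 7 affirmative votes are needed; 7 voted in favor. Satisfied.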